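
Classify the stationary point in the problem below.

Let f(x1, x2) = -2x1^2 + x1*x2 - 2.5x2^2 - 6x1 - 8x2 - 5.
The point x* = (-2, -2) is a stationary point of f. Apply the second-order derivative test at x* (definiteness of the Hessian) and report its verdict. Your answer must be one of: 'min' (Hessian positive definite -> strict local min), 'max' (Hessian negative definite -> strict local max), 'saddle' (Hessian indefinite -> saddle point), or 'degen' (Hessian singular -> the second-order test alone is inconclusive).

Compute the Hessian H = grad^2 f:
  H = [[-4, 1], [1, -5]]
Verify stationarity: grad f(x*) = H x* + g = (0, 0).
Eigenvalues of H: -5.618, -3.382.
Both eigenvalues < 0, so H is negative definite -> x* is a strict local max.

max


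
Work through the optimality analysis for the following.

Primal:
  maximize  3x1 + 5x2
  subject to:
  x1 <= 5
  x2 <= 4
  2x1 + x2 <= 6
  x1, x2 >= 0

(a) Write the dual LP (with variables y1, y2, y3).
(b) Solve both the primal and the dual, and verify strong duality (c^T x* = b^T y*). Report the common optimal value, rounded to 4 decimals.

The standard primal-dual pair for 'max c^T x s.t. A x <= b, x >= 0' is:
  Dual:  min b^T y  s.t.  A^T y >= c,  y >= 0.

So the dual LP is:
  minimize  5y1 + 4y2 + 6y3
  subject to:
    y1 + 2y3 >= 3
    y2 + y3 >= 5
    y1, y2, y3 >= 0

Solving the primal: x* = (1, 4).
  primal value c^T x* = 23.
Solving the dual: y* = (0, 3.5, 1.5).
  dual value b^T y* = 23.
Strong duality: c^T x* = b^T y*. Confirmed.

23


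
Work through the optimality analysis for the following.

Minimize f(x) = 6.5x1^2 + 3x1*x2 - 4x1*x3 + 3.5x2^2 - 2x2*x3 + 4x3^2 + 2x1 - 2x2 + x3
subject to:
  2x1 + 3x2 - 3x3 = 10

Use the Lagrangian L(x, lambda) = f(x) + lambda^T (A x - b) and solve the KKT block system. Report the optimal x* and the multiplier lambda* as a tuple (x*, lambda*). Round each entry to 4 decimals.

Form the Lagrangian:
  L(x, lambda) = (1/2) x^T Q x + c^T x + lambda^T (A x - b)
Stationarity (grad_x L = 0): Q x + c + A^T lambda = 0.
Primal feasibility: A x = b.

This gives the KKT block system:
  [ Q   A^T ] [ x     ]   [-c ]
  [ A    0  ] [ lambda ] = [ b ]

Solving the linear system:
  x*      = (-0.3796, 2.0126, -1.5738)
  lambda* = (-4.699)
  f(x*)   = 20.316

x* = (-0.3796, 2.0126, -1.5738), lambda* = (-4.699)


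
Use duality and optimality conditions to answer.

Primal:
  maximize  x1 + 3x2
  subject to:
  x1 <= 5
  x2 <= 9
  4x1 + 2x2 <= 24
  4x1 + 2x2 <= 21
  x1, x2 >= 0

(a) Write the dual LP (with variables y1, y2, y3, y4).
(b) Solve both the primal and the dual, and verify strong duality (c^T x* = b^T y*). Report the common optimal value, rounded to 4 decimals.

The standard primal-dual pair for 'max c^T x s.t. A x <= b, x >= 0' is:
  Dual:  min b^T y  s.t.  A^T y >= c,  y >= 0.

So the dual LP is:
  minimize  5y1 + 9y2 + 24y3 + 21y4
  subject to:
    y1 + 4y3 + 4y4 >= 1
    y2 + 2y3 + 2y4 >= 3
    y1, y2, y3, y4 >= 0

Solving the primal: x* = (0.75, 9).
  primal value c^T x* = 27.75.
Solving the dual: y* = (0, 2.5, 0, 0.25).
  dual value b^T y* = 27.75.
Strong duality: c^T x* = b^T y*. Confirmed.

27.75


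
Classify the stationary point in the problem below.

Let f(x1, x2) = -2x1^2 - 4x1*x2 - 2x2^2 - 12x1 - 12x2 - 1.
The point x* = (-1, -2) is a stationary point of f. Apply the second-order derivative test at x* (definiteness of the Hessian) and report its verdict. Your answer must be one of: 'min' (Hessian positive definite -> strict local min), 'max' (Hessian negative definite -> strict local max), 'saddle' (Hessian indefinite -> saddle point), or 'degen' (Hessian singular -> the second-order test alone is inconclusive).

Compute the Hessian H = grad^2 f:
  H = [[-4, -4], [-4, -4]]
Verify stationarity: grad f(x*) = H x* + g = (0, 0).
Eigenvalues of H: -8, 0.
H has a zero eigenvalue (singular; negative semidefinite but not definite), so H is neither positive definite, negative definite, nor indefinite. The second-order test alone is inconclusive -> degen.
(Indeed, f is constant along the null direction of H through x*, so x* is not a strict local extremum.)

degen


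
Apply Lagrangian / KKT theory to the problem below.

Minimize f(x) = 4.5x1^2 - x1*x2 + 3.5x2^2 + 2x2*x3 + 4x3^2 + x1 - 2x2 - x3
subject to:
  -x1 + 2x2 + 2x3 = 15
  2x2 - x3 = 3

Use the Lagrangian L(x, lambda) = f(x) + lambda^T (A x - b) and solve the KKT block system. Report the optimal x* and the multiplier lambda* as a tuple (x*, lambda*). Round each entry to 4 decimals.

Form the Lagrangian:
  L(x, lambda) = (1/2) x^T Q x + c^T x + lambda^T (A x - b)
Stationarity (grad_x L = 0): Q x + c + A^T lambda = 0.
Primal feasibility: A x = b.

This gives the KKT block system:
  [ Q   A^T ] [ x     ]   [-c ]
  [ A    0  ] [ lambda ] = [ b ]

Solving the linear system:
  x*      = (-1.5292, 3.2451, 3.4903)
  lambda* = (-16.0084, 1.3955)
  f(x*)   = 112.2145

x* = (-1.5292, 3.2451, 3.4903), lambda* = (-16.0084, 1.3955)


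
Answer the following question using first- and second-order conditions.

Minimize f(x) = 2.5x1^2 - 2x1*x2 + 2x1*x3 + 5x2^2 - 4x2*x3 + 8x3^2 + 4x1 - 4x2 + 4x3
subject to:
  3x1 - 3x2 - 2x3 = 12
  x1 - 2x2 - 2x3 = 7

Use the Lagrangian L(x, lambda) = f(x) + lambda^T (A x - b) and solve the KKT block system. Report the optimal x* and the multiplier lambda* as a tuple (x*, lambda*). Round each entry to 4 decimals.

Form the Lagrangian:
  L(x, lambda) = (1/2) x^T Q x + c^T x + lambda^T (A x - b)
Stationarity (grad_x L = 0): Q x + c + A^T lambda = 0.
Primal feasibility: A x = b.

This gives the KKT block system:
  [ Q   A^T ] [ x     ]   [-c ]
  [ A    0  ] [ lambda ] = [ b ]

Solving the linear system:
  x*      = (1.9231, -1.1538, -1.3846)
  lambda* = (-4.1538, -0.6923)
  f(x*)   = 30.7308

x* = (1.9231, -1.1538, -1.3846), lambda* = (-4.1538, -0.6923)


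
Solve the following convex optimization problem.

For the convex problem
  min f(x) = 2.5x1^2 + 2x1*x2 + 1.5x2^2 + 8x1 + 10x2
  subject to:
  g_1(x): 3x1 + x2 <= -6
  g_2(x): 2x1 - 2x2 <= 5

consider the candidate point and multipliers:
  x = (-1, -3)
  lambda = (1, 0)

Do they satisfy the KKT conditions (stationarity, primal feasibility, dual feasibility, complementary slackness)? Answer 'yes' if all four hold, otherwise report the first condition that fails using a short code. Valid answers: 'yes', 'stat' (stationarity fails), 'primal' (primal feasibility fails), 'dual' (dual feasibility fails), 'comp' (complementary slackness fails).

Gradient of f: grad f(x) = Q x + c = (-3, -1)
Constraint values g_i(x) = a_i^T x - b_i:
  g_1((-1, -3)) = 0
  g_2((-1, -3)) = -1
Stationarity residual: grad f(x) + sum_i lambda_i a_i = (0, 0)
  -> stationarity OK
Primal feasibility (all g_i <= 0): OK
Dual feasibility (all lambda_i >= 0): OK
Complementary slackness (lambda_i * g_i(x) = 0 for all i): OK

Verdict: yes, KKT holds.

yes


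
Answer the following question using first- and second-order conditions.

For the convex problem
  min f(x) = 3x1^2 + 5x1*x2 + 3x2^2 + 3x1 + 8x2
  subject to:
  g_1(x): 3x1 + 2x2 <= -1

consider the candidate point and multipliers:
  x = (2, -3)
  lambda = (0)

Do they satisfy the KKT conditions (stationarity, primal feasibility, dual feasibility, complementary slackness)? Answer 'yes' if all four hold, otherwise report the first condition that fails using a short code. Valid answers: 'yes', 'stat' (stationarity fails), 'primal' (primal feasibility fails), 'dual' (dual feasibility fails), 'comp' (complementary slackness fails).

Gradient of f: grad f(x) = Q x + c = (0, 0)
Constraint values g_i(x) = a_i^T x - b_i:
  g_1((2, -3)) = 1
Stationarity residual: grad f(x) + sum_i lambda_i a_i = (0, 0)
  -> stationarity OK
Primal feasibility (all g_i <= 0): FAILS
Dual feasibility (all lambda_i >= 0): OK
Complementary slackness (lambda_i * g_i(x) = 0 for all i): OK

Verdict: the first failing condition is primal_feasibility -> primal.

primal


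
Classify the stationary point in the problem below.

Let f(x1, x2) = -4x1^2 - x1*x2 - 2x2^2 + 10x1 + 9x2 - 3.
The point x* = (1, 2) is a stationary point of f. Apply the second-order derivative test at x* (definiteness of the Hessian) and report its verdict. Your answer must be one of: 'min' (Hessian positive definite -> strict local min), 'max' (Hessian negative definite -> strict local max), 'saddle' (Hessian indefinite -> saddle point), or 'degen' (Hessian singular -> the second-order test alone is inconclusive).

Compute the Hessian H = grad^2 f:
  H = [[-8, -1], [-1, -4]]
Verify stationarity: grad f(x*) = H x* + g = (0, 0).
Eigenvalues of H: -8.2361, -3.7639.
Both eigenvalues < 0, so H is negative definite -> x* is a strict local max.

max


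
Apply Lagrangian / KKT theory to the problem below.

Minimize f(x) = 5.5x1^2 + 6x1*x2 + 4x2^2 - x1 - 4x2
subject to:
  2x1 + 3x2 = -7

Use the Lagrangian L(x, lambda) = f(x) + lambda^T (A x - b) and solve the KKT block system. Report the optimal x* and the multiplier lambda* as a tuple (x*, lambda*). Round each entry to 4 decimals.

Form the Lagrangian:
  L(x, lambda) = (1/2) x^T Q x + c^T x + lambda^T (A x - b)
Stationarity (grad_x L = 0): Q x + c + A^T lambda = 0.
Primal feasibility: A x = b.

This gives the KKT block system:
  [ Q   A^T ] [ x     ]   [-c ]
  [ A    0  ] [ lambda ] = [ b ]

Solving the linear system:
  x*      = (-0.0169, -2.322)
  lambda* = (7.5593)
  f(x*)   = 31.1102

x* = (-0.0169, -2.322), lambda* = (7.5593)


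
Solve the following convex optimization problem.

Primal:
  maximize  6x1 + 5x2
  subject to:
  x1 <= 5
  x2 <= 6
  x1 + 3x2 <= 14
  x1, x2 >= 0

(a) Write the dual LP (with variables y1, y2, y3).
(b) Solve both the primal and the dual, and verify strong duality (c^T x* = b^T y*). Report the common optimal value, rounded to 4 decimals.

The standard primal-dual pair for 'max c^T x s.t. A x <= b, x >= 0' is:
  Dual:  min b^T y  s.t.  A^T y >= c,  y >= 0.

So the dual LP is:
  minimize  5y1 + 6y2 + 14y3
  subject to:
    y1 + y3 >= 6
    y2 + 3y3 >= 5
    y1, y2, y3 >= 0

Solving the primal: x* = (5, 3).
  primal value c^T x* = 45.
Solving the dual: y* = (4.3333, 0, 1.6667).
  dual value b^T y* = 45.
Strong duality: c^T x* = b^T y*. Confirmed.

45


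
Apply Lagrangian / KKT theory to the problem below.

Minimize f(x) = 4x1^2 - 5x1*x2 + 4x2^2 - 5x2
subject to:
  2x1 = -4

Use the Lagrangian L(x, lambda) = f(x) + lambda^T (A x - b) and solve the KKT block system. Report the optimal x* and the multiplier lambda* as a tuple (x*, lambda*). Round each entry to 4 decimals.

Form the Lagrangian:
  L(x, lambda) = (1/2) x^T Q x + c^T x + lambda^T (A x - b)
Stationarity (grad_x L = 0): Q x + c + A^T lambda = 0.
Primal feasibility: A x = b.

This gives the KKT block system:
  [ Q   A^T ] [ x     ]   [-c ]
  [ A    0  ] [ lambda ] = [ b ]

Solving the linear system:
  x*      = (-2, -0.625)
  lambda* = (6.4375)
  f(x*)   = 14.4375

x* = (-2, -0.625), lambda* = (6.4375)


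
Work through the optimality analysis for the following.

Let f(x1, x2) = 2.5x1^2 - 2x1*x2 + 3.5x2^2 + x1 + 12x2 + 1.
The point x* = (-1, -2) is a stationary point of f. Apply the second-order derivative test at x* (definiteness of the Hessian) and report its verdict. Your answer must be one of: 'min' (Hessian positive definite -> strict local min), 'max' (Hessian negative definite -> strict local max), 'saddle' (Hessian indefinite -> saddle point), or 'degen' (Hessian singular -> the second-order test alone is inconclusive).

Compute the Hessian H = grad^2 f:
  H = [[5, -2], [-2, 7]]
Verify stationarity: grad f(x*) = H x* + g = (0, 0).
Eigenvalues of H: 3.7639, 8.2361.
Both eigenvalues > 0, so H is positive definite -> x* is a strict local min.

min


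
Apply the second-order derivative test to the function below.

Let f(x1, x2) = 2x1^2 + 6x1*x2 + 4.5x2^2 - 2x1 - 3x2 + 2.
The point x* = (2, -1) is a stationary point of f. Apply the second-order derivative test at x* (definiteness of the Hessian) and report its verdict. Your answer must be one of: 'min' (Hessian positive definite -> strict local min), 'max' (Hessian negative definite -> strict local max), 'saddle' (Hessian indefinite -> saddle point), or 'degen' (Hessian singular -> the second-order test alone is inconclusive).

Compute the Hessian H = grad^2 f:
  H = [[4, 6], [6, 9]]
Verify stationarity: grad f(x*) = H x* + g = (0, 0).
Eigenvalues of H: 0, 13.
H has a zero eigenvalue (singular; positive semidefinite but not definite), so H is neither positive definite, negative definite, nor indefinite. The second-order test alone is inconclusive -> degen.
(Indeed, f is constant along the null direction of H through x*, so x* is not a strict local extremum.)

degen


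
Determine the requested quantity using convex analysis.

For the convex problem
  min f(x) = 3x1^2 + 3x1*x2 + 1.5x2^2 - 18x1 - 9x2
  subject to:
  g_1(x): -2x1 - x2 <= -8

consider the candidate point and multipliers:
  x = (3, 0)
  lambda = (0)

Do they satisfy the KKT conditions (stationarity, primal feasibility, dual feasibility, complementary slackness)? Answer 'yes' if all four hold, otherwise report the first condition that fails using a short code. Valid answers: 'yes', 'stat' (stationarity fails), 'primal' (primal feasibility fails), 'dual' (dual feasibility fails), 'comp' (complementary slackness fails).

Gradient of f: grad f(x) = Q x + c = (0, 0)
Constraint values g_i(x) = a_i^T x - b_i:
  g_1((3, 0)) = 2
Stationarity residual: grad f(x) + sum_i lambda_i a_i = (0, 0)
  -> stationarity OK
Primal feasibility (all g_i <= 0): FAILS
Dual feasibility (all lambda_i >= 0): OK
Complementary slackness (lambda_i * g_i(x) = 0 for all i): OK

Verdict: the first failing condition is primal_feasibility -> primal.

primal


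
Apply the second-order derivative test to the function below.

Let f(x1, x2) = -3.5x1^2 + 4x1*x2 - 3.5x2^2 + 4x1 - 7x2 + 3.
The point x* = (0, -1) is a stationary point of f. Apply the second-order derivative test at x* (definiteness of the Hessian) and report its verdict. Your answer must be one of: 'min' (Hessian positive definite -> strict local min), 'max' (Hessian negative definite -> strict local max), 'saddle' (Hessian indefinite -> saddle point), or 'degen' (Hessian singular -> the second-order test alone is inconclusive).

Compute the Hessian H = grad^2 f:
  H = [[-7, 4], [4, -7]]
Verify stationarity: grad f(x*) = H x* + g = (0, 0).
Eigenvalues of H: -11, -3.
Both eigenvalues < 0, so H is negative definite -> x* is a strict local max.

max


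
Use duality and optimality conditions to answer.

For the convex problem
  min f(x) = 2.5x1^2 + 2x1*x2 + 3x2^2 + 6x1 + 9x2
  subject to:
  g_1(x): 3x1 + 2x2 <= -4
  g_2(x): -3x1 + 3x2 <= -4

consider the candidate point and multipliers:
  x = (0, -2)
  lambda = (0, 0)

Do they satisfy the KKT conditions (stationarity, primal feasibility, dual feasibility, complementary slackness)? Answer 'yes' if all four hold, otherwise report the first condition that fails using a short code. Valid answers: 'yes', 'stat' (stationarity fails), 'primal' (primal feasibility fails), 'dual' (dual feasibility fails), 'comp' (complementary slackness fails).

Gradient of f: grad f(x) = Q x + c = (2, -3)
Constraint values g_i(x) = a_i^T x - b_i:
  g_1((0, -2)) = 0
  g_2((0, -2)) = -2
Stationarity residual: grad f(x) + sum_i lambda_i a_i = (2, -3)
  -> stationarity FAILS
Primal feasibility (all g_i <= 0): OK
Dual feasibility (all lambda_i >= 0): OK
Complementary slackness (lambda_i * g_i(x) = 0 for all i): OK

Verdict: the first failing condition is stationarity -> stat.

stat


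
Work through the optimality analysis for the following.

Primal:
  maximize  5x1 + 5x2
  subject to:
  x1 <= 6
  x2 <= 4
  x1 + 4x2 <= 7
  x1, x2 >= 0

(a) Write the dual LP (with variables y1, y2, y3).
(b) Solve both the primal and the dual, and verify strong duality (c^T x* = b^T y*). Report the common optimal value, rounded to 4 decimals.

The standard primal-dual pair for 'max c^T x s.t. A x <= b, x >= 0' is:
  Dual:  min b^T y  s.t.  A^T y >= c,  y >= 0.

So the dual LP is:
  minimize  6y1 + 4y2 + 7y3
  subject to:
    y1 + y3 >= 5
    y2 + 4y3 >= 5
    y1, y2, y3 >= 0

Solving the primal: x* = (6, 0.25).
  primal value c^T x* = 31.25.
Solving the dual: y* = (3.75, 0, 1.25).
  dual value b^T y* = 31.25.
Strong duality: c^T x* = b^T y*. Confirmed.

31.25


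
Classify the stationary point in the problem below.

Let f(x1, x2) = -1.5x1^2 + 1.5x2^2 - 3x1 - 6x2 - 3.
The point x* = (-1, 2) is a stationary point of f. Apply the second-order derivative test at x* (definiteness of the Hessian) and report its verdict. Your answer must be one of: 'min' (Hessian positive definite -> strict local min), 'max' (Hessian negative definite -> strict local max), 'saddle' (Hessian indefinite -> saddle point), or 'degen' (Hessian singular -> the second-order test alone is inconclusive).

Compute the Hessian H = grad^2 f:
  H = [[-3, 0], [0, 3]]
Verify stationarity: grad f(x*) = H x* + g = (0, 0).
Eigenvalues of H: -3, 3.
Eigenvalues have mixed signs, so H is indefinite -> x* is a saddle point.

saddle


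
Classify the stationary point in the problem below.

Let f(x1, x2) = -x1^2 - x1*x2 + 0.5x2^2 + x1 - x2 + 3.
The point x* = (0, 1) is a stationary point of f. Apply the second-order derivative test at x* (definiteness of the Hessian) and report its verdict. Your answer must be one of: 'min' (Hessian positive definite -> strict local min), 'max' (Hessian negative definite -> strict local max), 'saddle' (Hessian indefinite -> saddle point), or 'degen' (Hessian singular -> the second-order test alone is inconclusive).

Compute the Hessian H = grad^2 f:
  H = [[-2, -1], [-1, 1]]
Verify stationarity: grad f(x*) = H x* + g = (0, 0).
Eigenvalues of H: -2.3028, 1.3028.
Eigenvalues have mixed signs, so H is indefinite -> x* is a saddle point.

saddle


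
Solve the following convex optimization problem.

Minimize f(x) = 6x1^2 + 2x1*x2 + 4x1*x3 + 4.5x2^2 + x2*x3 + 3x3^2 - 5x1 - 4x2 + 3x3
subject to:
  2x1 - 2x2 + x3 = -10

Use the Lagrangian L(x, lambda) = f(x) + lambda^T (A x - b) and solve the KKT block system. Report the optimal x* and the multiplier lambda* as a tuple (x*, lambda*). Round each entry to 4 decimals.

Form the Lagrangian:
  L(x, lambda) = (1/2) x^T Q x + c^T x + lambda^T (A x - b)
Stationarity (grad_x L = 0): Q x + c + A^T lambda = 0.
Primal feasibility: A x = b.

This gives the KKT block system:
  [ Q   A^T ] [ x     ]   [-c ]
  [ A    0  ] [ lambda ] = [ b ]

Solving the linear system:
  x*      = (-1.0434, 3.0083, -1.8967)
  lambda* = (9.5455)
  f(x*)   = 41.4742

x* = (-1.0434, 3.0083, -1.8967), lambda* = (9.5455)


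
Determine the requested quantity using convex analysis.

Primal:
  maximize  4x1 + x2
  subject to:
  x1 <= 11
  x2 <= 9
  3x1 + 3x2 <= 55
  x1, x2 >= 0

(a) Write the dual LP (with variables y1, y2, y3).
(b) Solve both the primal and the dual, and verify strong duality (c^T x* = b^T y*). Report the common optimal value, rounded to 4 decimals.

The standard primal-dual pair for 'max c^T x s.t. A x <= b, x >= 0' is:
  Dual:  min b^T y  s.t.  A^T y >= c,  y >= 0.

So the dual LP is:
  minimize  11y1 + 9y2 + 55y3
  subject to:
    y1 + 3y3 >= 4
    y2 + 3y3 >= 1
    y1, y2, y3 >= 0

Solving the primal: x* = (11, 7.3333).
  primal value c^T x* = 51.3333.
Solving the dual: y* = (3, 0, 0.3333).
  dual value b^T y* = 51.3333.
Strong duality: c^T x* = b^T y*. Confirmed.

51.3333


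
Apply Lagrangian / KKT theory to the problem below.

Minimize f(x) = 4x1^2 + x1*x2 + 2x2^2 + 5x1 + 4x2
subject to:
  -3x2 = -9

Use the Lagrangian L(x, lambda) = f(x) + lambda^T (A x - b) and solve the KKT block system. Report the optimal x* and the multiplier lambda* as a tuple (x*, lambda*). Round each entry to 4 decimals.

Form the Lagrangian:
  L(x, lambda) = (1/2) x^T Q x + c^T x + lambda^T (A x - b)
Stationarity (grad_x L = 0): Q x + c + A^T lambda = 0.
Primal feasibility: A x = b.

This gives the KKT block system:
  [ Q   A^T ] [ x     ]   [-c ]
  [ A    0  ] [ lambda ] = [ b ]

Solving the linear system:
  x*      = (-1, 3)
  lambda* = (5)
  f(x*)   = 26

x* = (-1, 3), lambda* = (5)


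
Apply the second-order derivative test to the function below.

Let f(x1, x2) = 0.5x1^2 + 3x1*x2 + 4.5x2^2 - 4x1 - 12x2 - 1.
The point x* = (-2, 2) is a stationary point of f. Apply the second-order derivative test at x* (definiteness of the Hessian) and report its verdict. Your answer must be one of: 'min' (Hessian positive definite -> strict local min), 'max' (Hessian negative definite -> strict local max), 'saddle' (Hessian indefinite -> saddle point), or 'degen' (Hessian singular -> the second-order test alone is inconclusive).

Compute the Hessian H = grad^2 f:
  H = [[1, 3], [3, 9]]
Verify stationarity: grad f(x*) = H x* + g = (0, 0).
Eigenvalues of H: 0, 10.
H has a zero eigenvalue (singular; positive semidefinite but not definite), so H is neither positive definite, negative definite, nor indefinite. The second-order test alone is inconclusive -> degen.
(Indeed, f is constant along the null direction of H through x*, so x* is not a strict local extremum.)

degen


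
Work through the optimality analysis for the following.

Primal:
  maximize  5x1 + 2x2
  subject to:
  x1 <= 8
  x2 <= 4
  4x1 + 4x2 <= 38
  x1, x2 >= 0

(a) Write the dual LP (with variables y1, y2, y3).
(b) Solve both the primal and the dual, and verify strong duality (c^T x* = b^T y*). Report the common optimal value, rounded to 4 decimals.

The standard primal-dual pair for 'max c^T x s.t. A x <= b, x >= 0' is:
  Dual:  min b^T y  s.t.  A^T y >= c,  y >= 0.

So the dual LP is:
  minimize  8y1 + 4y2 + 38y3
  subject to:
    y1 + 4y3 >= 5
    y2 + 4y3 >= 2
    y1, y2, y3 >= 0

Solving the primal: x* = (8, 1.5).
  primal value c^T x* = 43.
Solving the dual: y* = (3, 0, 0.5).
  dual value b^T y* = 43.
Strong duality: c^T x* = b^T y*. Confirmed.

43


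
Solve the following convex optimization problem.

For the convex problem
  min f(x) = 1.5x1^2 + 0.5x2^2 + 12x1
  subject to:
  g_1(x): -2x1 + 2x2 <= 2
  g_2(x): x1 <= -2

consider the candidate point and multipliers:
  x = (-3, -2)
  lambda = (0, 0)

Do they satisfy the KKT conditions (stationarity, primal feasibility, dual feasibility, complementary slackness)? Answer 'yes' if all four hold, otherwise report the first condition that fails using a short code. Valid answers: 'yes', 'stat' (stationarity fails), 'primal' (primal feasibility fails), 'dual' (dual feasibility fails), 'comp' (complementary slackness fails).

Gradient of f: grad f(x) = Q x + c = (3, -2)
Constraint values g_i(x) = a_i^T x - b_i:
  g_1((-3, -2)) = 0
  g_2((-3, -2)) = -1
Stationarity residual: grad f(x) + sum_i lambda_i a_i = (3, -2)
  -> stationarity FAILS
Primal feasibility (all g_i <= 0): OK
Dual feasibility (all lambda_i >= 0): OK
Complementary slackness (lambda_i * g_i(x) = 0 for all i): OK

Verdict: the first failing condition is stationarity -> stat.

stat


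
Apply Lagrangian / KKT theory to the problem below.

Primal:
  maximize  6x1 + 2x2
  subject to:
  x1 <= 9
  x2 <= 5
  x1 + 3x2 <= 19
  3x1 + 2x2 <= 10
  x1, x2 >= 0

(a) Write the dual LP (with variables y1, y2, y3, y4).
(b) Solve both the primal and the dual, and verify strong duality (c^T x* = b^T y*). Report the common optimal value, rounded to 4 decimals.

The standard primal-dual pair for 'max c^T x s.t. A x <= b, x >= 0' is:
  Dual:  min b^T y  s.t.  A^T y >= c,  y >= 0.

So the dual LP is:
  minimize  9y1 + 5y2 + 19y3 + 10y4
  subject to:
    y1 + y3 + 3y4 >= 6
    y2 + 3y3 + 2y4 >= 2
    y1, y2, y3, y4 >= 0

Solving the primal: x* = (3.3333, 0).
  primal value c^T x* = 20.
Solving the dual: y* = (0, 0, 0, 2).
  dual value b^T y* = 20.
Strong duality: c^T x* = b^T y*. Confirmed.

20


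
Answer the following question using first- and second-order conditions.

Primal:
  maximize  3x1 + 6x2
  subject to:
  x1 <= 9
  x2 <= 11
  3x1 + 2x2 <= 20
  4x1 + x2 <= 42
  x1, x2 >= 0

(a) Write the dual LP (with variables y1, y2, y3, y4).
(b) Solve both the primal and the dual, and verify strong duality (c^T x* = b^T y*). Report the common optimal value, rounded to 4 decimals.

The standard primal-dual pair for 'max c^T x s.t. A x <= b, x >= 0' is:
  Dual:  min b^T y  s.t.  A^T y >= c,  y >= 0.

So the dual LP is:
  minimize  9y1 + 11y2 + 20y3 + 42y4
  subject to:
    y1 + 3y3 + 4y4 >= 3
    y2 + 2y3 + y4 >= 6
    y1, y2, y3, y4 >= 0

Solving the primal: x* = (0, 10).
  primal value c^T x* = 60.
Solving the dual: y* = (0, 0, 3, 0).
  dual value b^T y* = 60.
Strong duality: c^T x* = b^T y*. Confirmed.

60


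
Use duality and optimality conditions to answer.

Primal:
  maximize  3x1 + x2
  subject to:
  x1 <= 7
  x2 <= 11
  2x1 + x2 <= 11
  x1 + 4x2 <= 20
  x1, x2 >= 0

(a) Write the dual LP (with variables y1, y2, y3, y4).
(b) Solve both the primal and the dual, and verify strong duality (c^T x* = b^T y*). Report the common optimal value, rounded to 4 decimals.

The standard primal-dual pair for 'max c^T x s.t. A x <= b, x >= 0' is:
  Dual:  min b^T y  s.t.  A^T y >= c,  y >= 0.

So the dual LP is:
  minimize  7y1 + 11y2 + 11y3 + 20y4
  subject to:
    y1 + 2y3 + y4 >= 3
    y2 + y3 + 4y4 >= 1
    y1, y2, y3, y4 >= 0

Solving the primal: x* = (5.5, 0).
  primal value c^T x* = 16.5.
Solving the dual: y* = (0, 0, 1.5, 0).
  dual value b^T y* = 16.5.
Strong duality: c^T x* = b^T y*. Confirmed.

16.5


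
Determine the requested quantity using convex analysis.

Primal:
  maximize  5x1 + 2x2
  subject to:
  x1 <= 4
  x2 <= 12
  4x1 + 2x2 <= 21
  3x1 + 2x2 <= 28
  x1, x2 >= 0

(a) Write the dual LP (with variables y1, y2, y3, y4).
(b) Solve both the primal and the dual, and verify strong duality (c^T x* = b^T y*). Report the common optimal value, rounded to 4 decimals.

The standard primal-dual pair for 'max c^T x s.t. A x <= b, x >= 0' is:
  Dual:  min b^T y  s.t.  A^T y >= c,  y >= 0.

So the dual LP is:
  minimize  4y1 + 12y2 + 21y3 + 28y4
  subject to:
    y1 + 4y3 + 3y4 >= 5
    y2 + 2y3 + 2y4 >= 2
    y1, y2, y3, y4 >= 0

Solving the primal: x* = (4, 2.5).
  primal value c^T x* = 25.
Solving the dual: y* = (1, 0, 1, 0).
  dual value b^T y* = 25.
Strong duality: c^T x* = b^T y*. Confirmed.

25


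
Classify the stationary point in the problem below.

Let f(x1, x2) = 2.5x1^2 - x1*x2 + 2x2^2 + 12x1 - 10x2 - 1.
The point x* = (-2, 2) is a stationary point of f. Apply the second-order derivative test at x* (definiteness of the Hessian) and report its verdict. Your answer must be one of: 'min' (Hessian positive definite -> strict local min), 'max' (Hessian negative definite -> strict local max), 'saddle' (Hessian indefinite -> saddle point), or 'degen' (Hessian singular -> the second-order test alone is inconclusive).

Compute the Hessian H = grad^2 f:
  H = [[5, -1], [-1, 4]]
Verify stationarity: grad f(x*) = H x* + g = (0, 0).
Eigenvalues of H: 3.382, 5.618.
Both eigenvalues > 0, so H is positive definite -> x* is a strict local min.

min


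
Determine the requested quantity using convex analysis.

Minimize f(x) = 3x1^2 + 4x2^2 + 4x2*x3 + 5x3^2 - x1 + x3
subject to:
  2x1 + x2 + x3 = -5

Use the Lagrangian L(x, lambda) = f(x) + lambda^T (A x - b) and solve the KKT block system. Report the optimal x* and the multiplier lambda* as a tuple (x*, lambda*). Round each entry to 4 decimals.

Form the Lagrangian:
  L(x, lambda) = (1/2) x^T Q x + c^T x + lambda^T (A x - b)
Stationarity (grad_x L = 0): Q x + c + A^T lambda = 0.
Primal feasibility: A x = b.

This gives the KKT block system:
  [ Q   A^T ] [ x     ]   [-c ]
  [ A    0  ] [ lambda ] = [ b ]

Solving the linear system:
  x*      = (-1.9684, -0.538, -0.5253)
  lambda* = (6.4051)
  f(x*)   = 16.7342

x* = (-1.9684, -0.538, -0.5253), lambda* = (6.4051)


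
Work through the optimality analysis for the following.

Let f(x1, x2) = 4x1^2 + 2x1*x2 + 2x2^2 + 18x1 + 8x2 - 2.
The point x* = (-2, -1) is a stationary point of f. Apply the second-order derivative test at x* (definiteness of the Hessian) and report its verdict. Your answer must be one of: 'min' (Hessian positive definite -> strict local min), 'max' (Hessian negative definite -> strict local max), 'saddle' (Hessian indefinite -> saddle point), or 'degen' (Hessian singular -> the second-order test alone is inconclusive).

Compute the Hessian H = grad^2 f:
  H = [[8, 2], [2, 4]]
Verify stationarity: grad f(x*) = H x* + g = (0, 0).
Eigenvalues of H: 3.1716, 8.8284.
Both eigenvalues > 0, so H is positive definite -> x* is a strict local min.

min


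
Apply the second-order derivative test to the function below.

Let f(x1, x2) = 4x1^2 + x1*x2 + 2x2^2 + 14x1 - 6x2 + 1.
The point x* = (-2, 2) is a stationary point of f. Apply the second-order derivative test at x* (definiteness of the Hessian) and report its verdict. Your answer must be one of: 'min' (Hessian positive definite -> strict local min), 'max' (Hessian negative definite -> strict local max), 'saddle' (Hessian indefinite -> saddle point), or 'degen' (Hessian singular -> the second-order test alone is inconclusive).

Compute the Hessian H = grad^2 f:
  H = [[8, 1], [1, 4]]
Verify stationarity: grad f(x*) = H x* + g = (0, 0).
Eigenvalues of H: 3.7639, 8.2361.
Both eigenvalues > 0, so H is positive definite -> x* is a strict local min.

min


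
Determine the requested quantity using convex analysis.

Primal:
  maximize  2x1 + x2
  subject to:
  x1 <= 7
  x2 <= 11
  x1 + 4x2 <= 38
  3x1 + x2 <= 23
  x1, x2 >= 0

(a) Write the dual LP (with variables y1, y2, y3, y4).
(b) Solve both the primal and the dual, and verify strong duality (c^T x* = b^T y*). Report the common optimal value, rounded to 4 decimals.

The standard primal-dual pair for 'max c^T x s.t. A x <= b, x >= 0' is:
  Dual:  min b^T y  s.t.  A^T y >= c,  y >= 0.

So the dual LP is:
  minimize  7y1 + 11y2 + 38y3 + 23y4
  subject to:
    y1 + y3 + 3y4 >= 2
    y2 + 4y3 + y4 >= 1
    y1, y2, y3, y4 >= 0

Solving the primal: x* = (4.9091, 8.2727).
  primal value c^T x* = 18.0909.
Solving the dual: y* = (0, 0, 0.0909, 0.6364).
  dual value b^T y* = 18.0909.
Strong duality: c^T x* = b^T y*. Confirmed.

18.0909


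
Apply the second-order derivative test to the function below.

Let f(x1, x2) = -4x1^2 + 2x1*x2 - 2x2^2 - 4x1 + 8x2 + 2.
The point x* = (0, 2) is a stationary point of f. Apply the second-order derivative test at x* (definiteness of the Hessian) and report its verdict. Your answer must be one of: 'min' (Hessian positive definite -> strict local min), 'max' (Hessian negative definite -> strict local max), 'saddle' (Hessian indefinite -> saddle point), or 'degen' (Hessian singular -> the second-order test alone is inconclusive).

Compute the Hessian H = grad^2 f:
  H = [[-8, 2], [2, -4]]
Verify stationarity: grad f(x*) = H x* + g = (0, 0).
Eigenvalues of H: -8.8284, -3.1716.
Both eigenvalues < 0, so H is negative definite -> x* is a strict local max.

max


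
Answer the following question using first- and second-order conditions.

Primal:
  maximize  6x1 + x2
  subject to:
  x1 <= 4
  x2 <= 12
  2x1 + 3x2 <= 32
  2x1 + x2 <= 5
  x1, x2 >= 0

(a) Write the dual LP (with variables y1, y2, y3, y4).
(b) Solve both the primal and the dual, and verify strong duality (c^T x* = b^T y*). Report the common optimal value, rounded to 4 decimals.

The standard primal-dual pair for 'max c^T x s.t. A x <= b, x >= 0' is:
  Dual:  min b^T y  s.t.  A^T y >= c,  y >= 0.

So the dual LP is:
  minimize  4y1 + 12y2 + 32y3 + 5y4
  subject to:
    y1 + 2y3 + 2y4 >= 6
    y2 + 3y3 + y4 >= 1
    y1, y2, y3, y4 >= 0

Solving the primal: x* = (2.5, 0).
  primal value c^T x* = 15.
Solving the dual: y* = (0, 0, 0, 3).
  dual value b^T y* = 15.
Strong duality: c^T x* = b^T y*. Confirmed.

15


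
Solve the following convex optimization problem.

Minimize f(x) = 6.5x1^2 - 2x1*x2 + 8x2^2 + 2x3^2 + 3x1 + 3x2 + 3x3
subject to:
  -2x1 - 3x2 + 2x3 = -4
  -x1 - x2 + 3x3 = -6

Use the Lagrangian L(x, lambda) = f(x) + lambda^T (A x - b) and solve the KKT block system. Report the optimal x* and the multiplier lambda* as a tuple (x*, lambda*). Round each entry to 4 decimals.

Form the Lagrangian:
  L(x, lambda) = (1/2) x^T Q x + c^T x + lambda^T (A x - b)
Stationarity (grad_x L = 0): Q x + c + A^T lambda = 0.
Primal feasibility: A x = b.

This gives the KKT block system:
  [ Q   A^T ] [ x     ]   [-c ]
  [ A    0  ] [ lambda ] = [ b ]

Solving the linear system:
  x*      = (-0.0278, 0.0159, -2.004)
  lambda* = (0.7017, 1.2042)
  f(x*)   = 1.9921

x* = (-0.0278, 0.0159, -2.004), lambda* = (0.7017, 1.2042)


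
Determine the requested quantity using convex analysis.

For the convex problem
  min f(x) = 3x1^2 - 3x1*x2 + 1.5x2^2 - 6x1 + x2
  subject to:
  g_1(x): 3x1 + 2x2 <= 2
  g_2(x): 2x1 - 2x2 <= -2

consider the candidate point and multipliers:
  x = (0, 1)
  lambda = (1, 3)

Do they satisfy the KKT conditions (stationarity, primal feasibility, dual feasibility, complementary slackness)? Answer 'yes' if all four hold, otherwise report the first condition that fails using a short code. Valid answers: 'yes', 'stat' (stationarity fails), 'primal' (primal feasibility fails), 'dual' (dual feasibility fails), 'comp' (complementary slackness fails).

Gradient of f: grad f(x) = Q x + c = (-9, 4)
Constraint values g_i(x) = a_i^T x - b_i:
  g_1((0, 1)) = 0
  g_2((0, 1)) = 0
Stationarity residual: grad f(x) + sum_i lambda_i a_i = (0, 0)
  -> stationarity OK
Primal feasibility (all g_i <= 0): OK
Dual feasibility (all lambda_i >= 0): OK
Complementary slackness (lambda_i * g_i(x) = 0 for all i): OK

Verdict: yes, KKT holds.

yes


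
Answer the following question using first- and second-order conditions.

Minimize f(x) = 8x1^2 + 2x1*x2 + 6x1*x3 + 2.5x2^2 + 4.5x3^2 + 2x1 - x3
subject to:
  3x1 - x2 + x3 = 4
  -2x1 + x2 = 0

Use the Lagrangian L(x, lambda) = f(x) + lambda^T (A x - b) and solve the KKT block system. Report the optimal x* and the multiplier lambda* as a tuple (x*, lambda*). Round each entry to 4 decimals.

Form the Lagrangian:
  L(x, lambda) = (1/2) x^T Q x + c^T x + lambda^T (A x - b)
Stationarity (grad_x L = 0): Q x + c + A^T lambda = 0.
Primal feasibility: A x = b.

This gives the KKT block system:
  [ Q   A^T ] [ x     ]   [-c ]
  [ A    0  ] [ lambda ] = [ b ]

Solving the linear system:
  x*      = (0.2195, 0.439, 3.7805)
  lambda* = (-34.3415, -36.9756)
  f(x*)   = 67.0122

x* = (0.2195, 0.439, 3.7805), lambda* = (-34.3415, -36.9756)


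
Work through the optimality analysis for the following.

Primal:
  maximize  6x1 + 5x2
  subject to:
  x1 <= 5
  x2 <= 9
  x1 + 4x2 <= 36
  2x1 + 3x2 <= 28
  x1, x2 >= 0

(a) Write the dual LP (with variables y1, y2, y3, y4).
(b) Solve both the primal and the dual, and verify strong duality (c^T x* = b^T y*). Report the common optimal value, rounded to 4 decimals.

The standard primal-dual pair for 'max c^T x s.t. A x <= b, x >= 0' is:
  Dual:  min b^T y  s.t.  A^T y >= c,  y >= 0.

So the dual LP is:
  minimize  5y1 + 9y2 + 36y3 + 28y4
  subject to:
    y1 + y3 + 2y4 >= 6
    y2 + 4y3 + 3y4 >= 5
    y1, y2, y3, y4 >= 0

Solving the primal: x* = (5, 6).
  primal value c^T x* = 60.
Solving the dual: y* = (2.6667, 0, 0, 1.6667).
  dual value b^T y* = 60.
Strong duality: c^T x* = b^T y*. Confirmed.

60


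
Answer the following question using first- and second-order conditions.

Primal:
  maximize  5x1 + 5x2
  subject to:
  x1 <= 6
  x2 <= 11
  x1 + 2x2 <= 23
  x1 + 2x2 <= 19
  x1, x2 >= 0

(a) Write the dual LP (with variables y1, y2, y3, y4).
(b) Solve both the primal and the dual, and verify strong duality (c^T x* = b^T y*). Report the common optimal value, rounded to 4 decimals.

The standard primal-dual pair for 'max c^T x s.t. A x <= b, x >= 0' is:
  Dual:  min b^T y  s.t.  A^T y >= c,  y >= 0.

So the dual LP is:
  minimize  6y1 + 11y2 + 23y3 + 19y4
  subject to:
    y1 + y3 + y4 >= 5
    y2 + 2y3 + 2y4 >= 5
    y1, y2, y3, y4 >= 0

Solving the primal: x* = (6, 6.5).
  primal value c^T x* = 62.5.
Solving the dual: y* = (2.5, 0, 0, 2.5).
  dual value b^T y* = 62.5.
Strong duality: c^T x* = b^T y*. Confirmed.

62.5


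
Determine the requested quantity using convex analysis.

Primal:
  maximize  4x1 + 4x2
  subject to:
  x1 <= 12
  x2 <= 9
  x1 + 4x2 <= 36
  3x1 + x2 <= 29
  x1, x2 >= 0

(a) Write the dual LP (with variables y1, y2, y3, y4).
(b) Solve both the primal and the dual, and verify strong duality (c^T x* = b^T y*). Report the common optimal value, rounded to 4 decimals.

The standard primal-dual pair for 'max c^T x s.t. A x <= b, x >= 0' is:
  Dual:  min b^T y  s.t.  A^T y >= c,  y >= 0.

So the dual LP is:
  minimize  12y1 + 9y2 + 36y3 + 29y4
  subject to:
    y1 + y3 + 3y4 >= 4
    y2 + 4y3 + y4 >= 4
    y1, y2, y3, y4 >= 0

Solving the primal: x* = (7.2727, 7.1818).
  primal value c^T x* = 57.8182.
Solving the dual: y* = (0, 0, 0.7273, 1.0909).
  dual value b^T y* = 57.8182.
Strong duality: c^T x* = b^T y*. Confirmed.

57.8182


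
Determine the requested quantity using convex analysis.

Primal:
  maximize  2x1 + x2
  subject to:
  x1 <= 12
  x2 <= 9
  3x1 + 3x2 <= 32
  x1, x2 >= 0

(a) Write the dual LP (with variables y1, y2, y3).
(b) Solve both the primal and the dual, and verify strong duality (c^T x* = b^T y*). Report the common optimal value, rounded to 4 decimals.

The standard primal-dual pair for 'max c^T x s.t. A x <= b, x >= 0' is:
  Dual:  min b^T y  s.t.  A^T y >= c,  y >= 0.

So the dual LP is:
  minimize  12y1 + 9y2 + 32y3
  subject to:
    y1 + 3y3 >= 2
    y2 + 3y3 >= 1
    y1, y2, y3 >= 0

Solving the primal: x* = (10.6667, 0).
  primal value c^T x* = 21.3333.
Solving the dual: y* = (0, 0, 0.6667).
  dual value b^T y* = 21.3333.
Strong duality: c^T x* = b^T y*. Confirmed.

21.3333


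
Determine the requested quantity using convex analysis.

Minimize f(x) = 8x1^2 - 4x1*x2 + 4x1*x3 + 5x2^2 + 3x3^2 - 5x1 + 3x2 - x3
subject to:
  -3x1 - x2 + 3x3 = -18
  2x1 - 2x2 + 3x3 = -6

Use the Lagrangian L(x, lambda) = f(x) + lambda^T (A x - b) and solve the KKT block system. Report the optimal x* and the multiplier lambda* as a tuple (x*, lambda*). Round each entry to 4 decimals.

Form the Lagrangian:
  L(x, lambda) = (1/2) x^T Q x + c^T x + lambda^T (A x - b)
Stationarity (grad_x L = 0): Q x + c + A^T lambda = 0.
Primal feasibility: A x = b.

This gives the KKT block system:
  [ Q   A^T ] [ x     ]   [-c ]
  [ A    0  ] [ lambda ] = [ b ]

Solving the linear system:
  x*      = (2.5678, 0.8391, -3.1525)
  lambda* = (5.3096, -2.095)
  f(x*)   = 37.9165

x* = (2.5678, 0.8391, -3.1525), lambda* = (5.3096, -2.095)


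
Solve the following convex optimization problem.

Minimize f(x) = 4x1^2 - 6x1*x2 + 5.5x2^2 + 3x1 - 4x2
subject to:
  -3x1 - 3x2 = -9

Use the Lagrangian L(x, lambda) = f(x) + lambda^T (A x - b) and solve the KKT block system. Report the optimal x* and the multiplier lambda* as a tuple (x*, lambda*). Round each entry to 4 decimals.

Form the Lagrangian:
  L(x, lambda) = (1/2) x^T Q x + c^T x + lambda^T (A x - b)
Stationarity (grad_x L = 0): Q x + c + A^T lambda = 0.
Primal feasibility: A x = b.

This gives the KKT block system:
  [ Q   A^T ] [ x     ]   [-c ]
  [ A    0  ] [ lambda ] = [ b ]

Solving the linear system:
  x*      = (1.4194, 1.5806)
  lambda* = (1.6237)
  f(x*)   = 6.2742

x* = (1.4194, 1.5806), lambda* = (1.6237)


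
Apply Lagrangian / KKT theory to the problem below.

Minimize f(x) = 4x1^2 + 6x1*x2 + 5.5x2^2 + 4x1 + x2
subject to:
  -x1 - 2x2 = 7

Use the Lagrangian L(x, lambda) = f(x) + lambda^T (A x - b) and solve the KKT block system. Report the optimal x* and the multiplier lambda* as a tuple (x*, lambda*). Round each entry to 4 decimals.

Form the Lagrangian:
  L(x, lambda) = (1/2) x^T Q x + c^T x + lambda^T (A x - b)
Stationarity (grad_x L = 0): Q x + c + A^T lambda = 0.
Primal feasibility: A x = b.

This gives the KKT block system:
  [ Q   A^T ] [ x     ]   [-c ]
  [ A    0  ] [ lambda ] = [ b ]

Solving the linear system:
  x*      = (-0.3684, -3.3158)
  lambda* = (-18.8421)
  f(x*)   = 63.5526

x* = (-0.3684, -3.3158), lambda* = (-18.8421)


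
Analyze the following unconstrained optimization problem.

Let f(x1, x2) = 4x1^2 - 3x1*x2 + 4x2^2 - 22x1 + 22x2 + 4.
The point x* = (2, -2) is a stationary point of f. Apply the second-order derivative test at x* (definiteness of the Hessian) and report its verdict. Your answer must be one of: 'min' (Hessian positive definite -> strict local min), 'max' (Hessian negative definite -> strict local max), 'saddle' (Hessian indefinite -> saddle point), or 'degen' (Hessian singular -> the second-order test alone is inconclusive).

Compute the Hessian H = grad^2 f:
  H = [[8, -3], [-3, 8]]
Verify stationarity: grad f(x*) = H x* + g = (0, 0).
Eigenvalues of H: 5, 11.
Both eigenvalues > 0, so H is positive definite -> x* is a strict local min.

min
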